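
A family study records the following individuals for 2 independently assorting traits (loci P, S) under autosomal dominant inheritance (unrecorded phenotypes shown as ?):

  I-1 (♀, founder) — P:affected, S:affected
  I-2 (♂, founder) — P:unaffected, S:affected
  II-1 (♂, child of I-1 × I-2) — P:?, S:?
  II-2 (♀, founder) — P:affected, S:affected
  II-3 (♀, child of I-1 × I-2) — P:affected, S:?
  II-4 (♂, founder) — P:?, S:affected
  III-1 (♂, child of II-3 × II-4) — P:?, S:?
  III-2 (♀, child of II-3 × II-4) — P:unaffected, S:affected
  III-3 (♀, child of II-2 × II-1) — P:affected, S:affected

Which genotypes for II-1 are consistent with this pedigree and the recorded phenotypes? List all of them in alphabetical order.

P/I-1 aff ·: Pp|PP
P/I-2 un ·: pp
P/II-1 ? I-1×I-2: pp|Pp
P/II-2 aff ·: Pp|PP
P/II-3 aff I-1×I-2: Pp
P/II-4 ? ·: pp|Pp
P/III-1 ? II-3×II-4: pp|Pp|PP
P/III-2 un II-3×II-4: pp
P/III-3 aff II-2×II-1: Pp|PP
⇒ P over [I-1,I-2,II-1,II-2,II-3,II-4,III-1,III-2,III-3]: 50 consistent
S/I-1 aff ·: Ss|SS
S/I-2 aff ·: Ss|SS
S/II-1 ? I-1×I-2: ss|Ss|SS
S/II-2 aff ·: Ss|SS
S/II-3 ? I-1×I-2: ss|Ss|SS
S/II-4 aff ·: Ss|SS
S/III-1 ? II-3×II-4: ss|Ss|SS
S/III-2 aff II-3×II-4: Ss|SS
S/III-3 aff II-2×II-1: Ss|SS
⇒ S over [I-1,I-2,II-1,II-2,II-3,II-4,III-1,III-2,III-3]: 387 consistent

II-1 ∈ {Pp SS, Pp Ss, Pp ss, pp SS, pp Ss, pp ss}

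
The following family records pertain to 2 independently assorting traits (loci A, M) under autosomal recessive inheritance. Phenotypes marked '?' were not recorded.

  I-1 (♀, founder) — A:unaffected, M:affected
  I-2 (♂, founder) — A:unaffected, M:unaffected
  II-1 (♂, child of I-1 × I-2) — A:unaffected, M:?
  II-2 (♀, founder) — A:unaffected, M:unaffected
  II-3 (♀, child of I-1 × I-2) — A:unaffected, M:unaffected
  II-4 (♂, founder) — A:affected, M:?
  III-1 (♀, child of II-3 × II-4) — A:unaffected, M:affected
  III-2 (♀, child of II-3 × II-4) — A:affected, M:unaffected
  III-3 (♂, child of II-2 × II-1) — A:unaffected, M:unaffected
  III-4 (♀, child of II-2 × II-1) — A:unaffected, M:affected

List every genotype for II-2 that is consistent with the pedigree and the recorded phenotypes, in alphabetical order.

II-2 ∈ {AA Mm, Aa Mm}

A/I-1 un ·: AA|Aa
A/I-2 un ·: AA|Aa
A/II-1 un I-1×I-2: AA|Aa
A/II-2 un ·: AA|Aa
A/II-3 un I-1×I-2: Aa
A/II-4 aff ·: aa
A/III-1 un II-3×II-4: Aa
A/III-2 aff II-3×II-4: aa
A/III-3 un II-2×II-1: AA|Aa
A/III-4 un II-2×II-1: AA|Aa
⇒ A over [I-1,I-2,II-1,II-2,II-3,II-4,III-1,III-2,III-3,III-4]: 39 consistent
M/I-1 aff ·: mm
M/I-2 un ·: MM|Mm
M/II-1 ? I-1×I-2: Mm|mm
M/II-2 un ·: Mm
M/II-3 un I-1×I-2: Mm
M/II-4 ? ·: Mm|mm
M/III-1 aff II-3×II-4: mm
M/III-2 un II-3×II-4: MM|Mm
M/III-3 un II-2×II-1: MM|Mm
M/III-4 aff II-2×II-1: mm
⇒ M over [I-1,I-2,II-1,II-2,II-3,II-4,III-1,III-2,III-3,III-4]: 15 consistent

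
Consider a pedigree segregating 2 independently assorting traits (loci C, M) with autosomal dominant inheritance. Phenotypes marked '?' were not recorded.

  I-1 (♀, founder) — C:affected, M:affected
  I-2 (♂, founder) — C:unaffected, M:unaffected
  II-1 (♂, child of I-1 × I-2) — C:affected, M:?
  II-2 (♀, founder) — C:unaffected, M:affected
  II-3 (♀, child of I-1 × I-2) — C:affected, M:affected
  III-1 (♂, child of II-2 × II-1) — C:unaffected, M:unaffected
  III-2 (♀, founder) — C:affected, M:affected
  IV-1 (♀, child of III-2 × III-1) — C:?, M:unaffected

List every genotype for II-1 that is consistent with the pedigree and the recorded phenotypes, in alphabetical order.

II-1 ∈ {Cc Mm, Cc mm}

C/I-1 aff ·: Cc|CC
C/I-2 un ·: cc
C/II-1 aff I-1×I-2: Cc
C/II-2 un ·: cc
C/II-3 aff I-1×I-2: Cc
C/III-1 un II-2×II-1: cc
C/III-2 aff ·: Cc|CC
C/IV-1 ? III-2×III-1: cc|Cc
⇒ C over [I-1,I-2,II-1,II-2,II-3,III-1,III-2,IV-1]: 6 consistent
M/I-1 aff ·: Mm|MM
M/I-2 un ·: mm
M/II-1 ? I-1×I-2: mm|Mm
M/II-2 aff ·: Mm
M/II-3 aff I-1×I-2: Mm
M/III-1 un II-2×II-1: mm
M/III-2 aff ·: Mm
M/IV-1 un III-2×III-1: mm
⇒ M over [I-1,I-2,II-1,II-2,II-3,III-1,III-2,IV-1]: 3 consistent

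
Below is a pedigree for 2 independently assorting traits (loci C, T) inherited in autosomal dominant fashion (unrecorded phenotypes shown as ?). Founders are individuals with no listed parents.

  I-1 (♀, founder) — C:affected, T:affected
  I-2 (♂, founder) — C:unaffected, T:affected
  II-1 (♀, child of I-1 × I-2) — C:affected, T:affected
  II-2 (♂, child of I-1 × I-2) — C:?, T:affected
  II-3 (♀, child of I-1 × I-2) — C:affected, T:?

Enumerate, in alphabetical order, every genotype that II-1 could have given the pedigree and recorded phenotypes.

C/I-1 aff ·: Cc|CC
C/I-2 un ·: cc
C/II-1 aff I-1×I-2: Cc
C/II-2 ? I-1×I-2: cc|Cc
C/II-3 aff I-1×I-2: Cc
⇒ C over [I-1,I-2,II-1,II-2,II-3]: 3 consistent
T/I-1 aff ·: Tt|TT
T/I-2 aff ·: Tt|TT
T/II-1 aff I-1×I-2: Tt|TT
T/II-2 aff I-1×I-2: Tt|TT
T/II-3 ? I-1×I-2: tt|Tt|TT
⇒ T over [I-1,I-2,II-1,II-2,II-3]: 29 consistent

II-1 ∈ {Cc TT, Cc Tt}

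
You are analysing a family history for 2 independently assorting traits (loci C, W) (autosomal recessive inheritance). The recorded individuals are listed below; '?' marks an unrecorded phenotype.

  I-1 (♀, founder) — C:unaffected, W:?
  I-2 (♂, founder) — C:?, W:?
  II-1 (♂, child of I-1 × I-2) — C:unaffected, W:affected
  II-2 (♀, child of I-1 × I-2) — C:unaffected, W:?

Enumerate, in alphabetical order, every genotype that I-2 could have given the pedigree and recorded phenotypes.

I-2 ∈ {CC Ww, CC ww, Cc Ww, Cc ww, cc Ww, cc ww}

C/I-1 un ·: CC|Cc
C/I-2 ? ·: CC|Cc|cc
C/II-1 un I-1×I-2: CC|Cc
C/II-2 un I-1×I-2: CC|Cc
⇒ C over [I-1,I-2,II-1,II-2]: 15 consistent
W/I-1 ? ·: Ww|ww
W/I-2 ? ·: Ww|ww
W/II-1 aff I-1×I-2: ww
W/II-2 ? I-1×I-2: WW|Ww|ww
⇒ W over [I-1,I-2,II-1,II-2]: 8 consistent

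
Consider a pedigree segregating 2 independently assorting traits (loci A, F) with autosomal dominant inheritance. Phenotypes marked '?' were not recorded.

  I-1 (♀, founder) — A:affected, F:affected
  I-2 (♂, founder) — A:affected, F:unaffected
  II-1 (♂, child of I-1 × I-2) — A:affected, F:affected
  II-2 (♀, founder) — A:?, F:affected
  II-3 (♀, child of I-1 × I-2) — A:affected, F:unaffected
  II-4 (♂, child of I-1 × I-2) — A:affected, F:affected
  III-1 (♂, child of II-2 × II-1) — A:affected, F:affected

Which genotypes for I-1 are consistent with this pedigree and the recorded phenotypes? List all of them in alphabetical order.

A/I-1 aff ·: Aa|AA
A/I-2 aff ·: Aa|AA
A/II-1 aff I-1×I-2: Aa|AA
A/II-2 ? ·: aa|Aa|AA
A/II-3 aff I-1×I-2: Aa|AA
A/II-4 aff I-1×I-2: Aa|AA
A/III-1 aff II-2×II-1: Aa|AA
⇒ A over [I-1,I-2,II-1,II-2,II-3,II-4,III-1]: 112 consistent
F/I-1 aff ·: Ff
F/I-2 un ·: ff
F/II-1 aff I-1×I-2: Ff
F/II-2 aff ·: Ff|FF
F/II-3 un I-1×I-2: ff
F/II-4 aff I-1×I-2: Ff
F/III-1 aff II-2×II-1: Ff|FF
⇒ F over [I-1,I-2,II-1,II-2,II-3,II-4,III-1]: 4 consistent

I-1 ∈ {AA Ff, Aa Ff}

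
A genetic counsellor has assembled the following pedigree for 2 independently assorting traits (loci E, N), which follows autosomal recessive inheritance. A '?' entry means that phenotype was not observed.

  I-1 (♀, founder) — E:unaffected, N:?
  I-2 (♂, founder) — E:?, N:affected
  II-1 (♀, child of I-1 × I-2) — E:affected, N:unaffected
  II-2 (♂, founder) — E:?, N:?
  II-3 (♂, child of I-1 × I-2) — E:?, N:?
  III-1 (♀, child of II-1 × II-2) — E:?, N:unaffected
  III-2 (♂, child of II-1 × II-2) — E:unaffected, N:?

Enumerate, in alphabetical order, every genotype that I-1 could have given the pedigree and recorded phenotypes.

I-1 ∈ {Ee NN, Ee Nn}

E/I-1 un ·: Ee
E/I-2 ? ·: Ee|ee
E/II-1 aff I-1×I-2: ee
E/II-2 ? ·: EE|Ee
E/II-3 ? I-1×I-2: EE|Ee|ee
E/III-1 ? II-1×II-2: Ee|ee
E/III-2 un II-1×II-2: Ee
⇒ E over [I-1,I-2,II-1,II-2,II-3,III-1,III-2]: 15 consistent
N/I-1 ? ·: NN|Nn
N/I-2 aff ·: nn
N/II-1 un I-1×I-2: Nn
N/II-2 ? ·: NN|Nn|nn
N/II-3 ? I-1×I-2: Nn|nn
N/III-1 un II-1×II-2: NN|Nn
N/III-2 ? II-1×II-2: NN|Nn|nn
⇒ N over [I-1,I-2,II-1,II-2,II-3,III-1,III-2]: 36 consistent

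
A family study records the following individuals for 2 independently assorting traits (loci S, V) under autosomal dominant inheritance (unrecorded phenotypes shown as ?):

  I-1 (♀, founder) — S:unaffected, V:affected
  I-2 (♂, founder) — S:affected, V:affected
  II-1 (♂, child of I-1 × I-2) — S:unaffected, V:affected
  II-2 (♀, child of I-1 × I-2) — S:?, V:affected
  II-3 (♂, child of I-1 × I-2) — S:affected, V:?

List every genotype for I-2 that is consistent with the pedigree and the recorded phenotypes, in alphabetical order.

S/I-1 un ·: ss
S/I-2 aff ·: Ss
S/II-1 un I-1×I-2: ss
S/II-2 ? I-1×I-2: ss|Ss
S/II-3 aff I-1×I-2: Ss
⇒ S over [I-1,I-2,II-1,II-2,II-3]: 2 consistent
V/I-1 aff ·: Vv|VV
V/I-2 aff ·: Vv|VV
V/II-1 aff I-1×I-2: Vv|VV
V/II-2 aff I-1×I-2: Vv|VV
V/II-3 ? I-1×I-2: vv|Vv|VV
⇒ V over [I-1,I-2,II-1,II-2,II-3]: 29 consistent

I-2 ∈ {Ss VV, Ss Vv}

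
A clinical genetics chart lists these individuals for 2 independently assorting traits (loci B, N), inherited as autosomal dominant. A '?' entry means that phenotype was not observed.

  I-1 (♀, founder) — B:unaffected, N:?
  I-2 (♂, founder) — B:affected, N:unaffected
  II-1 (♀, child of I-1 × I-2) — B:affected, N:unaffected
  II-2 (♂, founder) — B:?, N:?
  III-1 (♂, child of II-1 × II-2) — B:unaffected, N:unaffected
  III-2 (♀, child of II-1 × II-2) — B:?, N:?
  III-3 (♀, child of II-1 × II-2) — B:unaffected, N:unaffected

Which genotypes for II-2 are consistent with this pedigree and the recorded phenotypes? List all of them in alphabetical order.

II-2 ∈ {Bb Nn, Bb nn, bb Nn, bb nn}

B/I-1 un ·: bb
B/I-2 aff ·: Bb|BB
B/II-1 aff I-1×I-2: Bb
B/II-2 ? ·: bb|Bb
B/III-1 un II-1×II-2: bb
B/III-2 ? II-1×II-2: bb|Bb|BB
B/III-3 un II-1×II-2: bb
⇒ B over [I-1,I-2,II-1,II-2,III-1,III-2,III-3]: 10 consistent
N/I-1 ? ·: nn|Nn
N/I-2 un ·: nn
N/II-1 un I-1×I-2: nn
N/II-2 ? ·: nn|Nn
N/III-1 un II-1×II-2: nn
N/III-2 ? II-1×II-2: nn|Nn
N/III-3 un II-1×II-2: nn
⇒ N over [I-1,I-2,II-1,II-2,III-1,III-2,III-3]: 6 consistent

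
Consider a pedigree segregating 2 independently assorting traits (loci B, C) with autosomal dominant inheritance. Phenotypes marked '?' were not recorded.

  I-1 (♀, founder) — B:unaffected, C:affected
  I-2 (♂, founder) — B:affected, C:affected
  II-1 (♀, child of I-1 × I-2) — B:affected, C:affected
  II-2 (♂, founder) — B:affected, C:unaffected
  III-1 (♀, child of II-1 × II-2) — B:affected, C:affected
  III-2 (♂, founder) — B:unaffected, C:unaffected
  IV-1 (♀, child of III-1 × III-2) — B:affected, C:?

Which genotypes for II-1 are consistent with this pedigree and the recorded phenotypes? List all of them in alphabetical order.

II-1 ∈ {Bb CC, Bb Cc}

B/I-1 un ·: bb
B/I-2 aff ·: Bb|BB
B/II-1 aff I-1×I-2: Bb
B/II-2 aff ·: Bb|BB
B/III-1 aff II-1×II-2: Bb|BB
B/III-2 un ·: bb
B/IV-1 aff III-1×III-2: Bb
⇒ B over [I-1,I-2,II-1,II-2,III-1,III-2,IV-1]: 8 consistent
C/I-1 aff ·: Cc|CC
C/I-2 aff ·: Cc|CC
C/II-1 aff I-1×I-2: Cc|CC
C/II-2 un ·: cc
C/III-1 aff II-1×II-2: Cc
C/III-2 un ·: cc
C/IV-1 ? III-1×III-2: cc|Cc
⇒ C over [I-1,I-2,II-1,II-2,III-1,III-2,IV-1]: 14 consistent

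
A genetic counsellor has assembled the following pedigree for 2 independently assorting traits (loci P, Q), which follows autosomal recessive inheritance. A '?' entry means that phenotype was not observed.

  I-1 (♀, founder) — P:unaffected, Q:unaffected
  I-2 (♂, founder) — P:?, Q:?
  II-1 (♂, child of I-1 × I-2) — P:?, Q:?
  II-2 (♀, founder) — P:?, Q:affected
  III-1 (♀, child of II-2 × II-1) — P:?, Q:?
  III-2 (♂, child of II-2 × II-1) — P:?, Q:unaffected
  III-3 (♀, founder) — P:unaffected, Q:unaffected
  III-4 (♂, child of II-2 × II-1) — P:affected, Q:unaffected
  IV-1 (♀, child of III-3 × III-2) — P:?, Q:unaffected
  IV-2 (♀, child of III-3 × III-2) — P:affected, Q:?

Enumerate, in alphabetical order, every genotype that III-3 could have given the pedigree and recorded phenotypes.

III-3 ∈ {Pp QQ, Pp Qq}

P/I-1 un ·: PP|Pp
P/I-2 ? ·: PP|Pp|pp
P/II-1 ? I-1×I-2: Pp|pp
P/II-2 ? ·: Pp|pp
P/III-1 ? II-2×II-1: PP|Pp|pp
P/III-2 ? II-2×II-1: Pp|pp
P/III-3 un ·: Pp
P/III-4 aff II-2×II-1: pp
P/IV-1 ? III-3×III-2: PP|Pp|pp
P/IV-2 aff III-3×III-2: pp
⇒ P over [I-1,I-2,II-1,II-2,III-1,III-2,III-3,III-4,IV-1,IV-2]: 149 consistent
Q/I-1 un ·: QQ|Qq
Q/I-2 ? ·: QQ|Qq|qq
Q/II-1 ? I-1×I-2: QQ|Qq
Q/II-2 aff ·: qq
Q/III-1 ? II-2×II-1: Qq|qq
Q/III-2 un II-2×II-1: Qq
Q/III-3 un ·: QQ|Qq
Q/III-4 un II-2×II-1: Qq
Q/IV-1 un III-3×III-2: QQ|Qq
Q/IV-2 ? III-3×III-2: QQ|Qq|qq
⇒ Q over [I-1,I-2,II-1,II-2,III-1,III-2,III-3,III-4,IV-1,IV-2]: 140 consistent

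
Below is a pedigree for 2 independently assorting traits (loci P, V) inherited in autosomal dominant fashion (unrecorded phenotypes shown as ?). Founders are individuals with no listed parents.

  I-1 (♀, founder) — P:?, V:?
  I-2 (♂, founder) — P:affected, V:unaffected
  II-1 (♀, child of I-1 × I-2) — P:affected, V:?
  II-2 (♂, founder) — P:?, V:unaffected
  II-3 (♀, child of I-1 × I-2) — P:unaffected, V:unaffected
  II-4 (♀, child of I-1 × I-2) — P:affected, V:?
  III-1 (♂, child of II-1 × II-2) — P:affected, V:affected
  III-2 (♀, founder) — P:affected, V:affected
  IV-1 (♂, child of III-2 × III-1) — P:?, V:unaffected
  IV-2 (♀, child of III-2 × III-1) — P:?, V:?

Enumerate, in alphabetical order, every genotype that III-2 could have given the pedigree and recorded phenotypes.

P/I-1 ? ·: pp|Pp
P/I-2 aff ·: Pp
P/II-1 aff I-1×I-2: Pp|PP
P/II-2 ? ·: pp|Pp|PP
P/II-3 un I-1×I-2: pp
P/II-4 aff I-1×I-2: Pp|PP
P/III-1 aff II-1×II-2: Pp|PP
P/III-2 aff ·: Pp|PP
P/IV-1 ? III-2×III-1: pp|Pp|PP
P/IV-2 ? III-2×III-1: pp|Pp|PP
⇒ P over [I-1,I-2,II-1,II-2,II-3,II-4,III-1,III-2,IV-1,IV-2]: 219 consistent
V/I-1 ? ·: Vv
V/I-2 un ·: vv
V/II-1 ? I-1×I-2: Vv
V/II-2 un ·: vv
V/II-3 un I-1×I-2: vv
V/II-4 ? I-1×I-2: vv|Vv
V/III-1 aff II-1×II-2: Vv
V/III-2 aff ·: Vv
V/IV-1 un III-2×III-1: vv
V/IV-2 ? III-2×III-1: vv|Vv|VV
⇒ V over [I-1,I-2,II-1,II-2,II-3,II-4,III-1,III-2,IV-1,IV-2]: 6 consistent

III-2 ∈ {PP Vv, Pp Vv}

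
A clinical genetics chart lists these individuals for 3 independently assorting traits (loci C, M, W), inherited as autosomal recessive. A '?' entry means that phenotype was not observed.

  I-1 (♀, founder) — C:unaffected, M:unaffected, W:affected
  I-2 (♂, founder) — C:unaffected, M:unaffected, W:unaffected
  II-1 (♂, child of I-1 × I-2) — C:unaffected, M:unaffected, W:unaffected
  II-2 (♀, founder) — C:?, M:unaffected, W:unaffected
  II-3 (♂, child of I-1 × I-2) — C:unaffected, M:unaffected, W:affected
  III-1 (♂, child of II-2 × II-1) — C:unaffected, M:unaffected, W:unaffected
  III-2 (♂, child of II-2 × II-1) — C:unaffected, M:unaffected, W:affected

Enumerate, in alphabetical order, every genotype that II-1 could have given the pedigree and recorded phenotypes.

C/I-1 un ·: CC|Cc
C/I-2 un ·: CC|Cc
C/II-1 un I-1×I-2: CC|Cc
C/II-2 ? ·: CC|Cc|cc
C/II-3 un I-1×I-2: CC|Cc
C/III-1 un II-2×II-1: CC|Cc
C/III-2 un II-2×II-1: CC|Cc
⇒ C over [I-1,I-2,II-1,II-2,II-3,III-1,III-2]: 96 consistent
M/I-1 un ·: MM|Mm
M/I-2 un ·: MM|Mm
M/II-1 un I-1×I-2: MM|Mm
M/II-2 un ·: MM|Mm
M/II-3 un I-1×I-2: MM|Mm
M/III-1 un II-2×II-1: MM|Mm
M/III-2 un II-2×II-1: MM|Mm
⇒ M over [I-1,I-2,II-1,II-2,II-3,III-1,III-2]: 83 consistent
W/I-1 aff ·: ww
W/I-2 un ·: Ww
W/II-1 un I-1×I-2: Ww
W/II-2 un ·: Ww
W/II-3 aff I-1×I-2: ww
W/III-1 un II-2×II-1: WW|Ww
W/III-2 aff II-2×II-1: ww
⇒ W over [I-1,I-2,II-1,II-2,II-3,III-1,III-2]: 2 consistent

II-1 ∈ {CC MM Ww, CC Mm Ww, Cc MM Ww, Cc Mm Ww}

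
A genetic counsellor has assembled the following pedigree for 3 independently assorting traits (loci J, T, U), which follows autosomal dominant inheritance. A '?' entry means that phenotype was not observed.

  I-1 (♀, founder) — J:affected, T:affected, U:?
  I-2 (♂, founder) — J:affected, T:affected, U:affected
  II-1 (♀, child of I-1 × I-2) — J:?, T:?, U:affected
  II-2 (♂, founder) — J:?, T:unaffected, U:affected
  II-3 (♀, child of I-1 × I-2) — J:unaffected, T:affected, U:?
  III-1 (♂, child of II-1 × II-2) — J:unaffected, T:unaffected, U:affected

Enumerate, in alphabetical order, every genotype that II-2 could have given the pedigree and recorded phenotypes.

II-2 ∈ {Jj tt UU, Jj tt Uu, jj tt UU, jj tt Uu}

J/I-1 aff ·: Jj
J/I-2 aff ·: Jj
J/II-1 ? I-1×I-2: jj|Jj
J/II-2 ? ·: jj|Jj
J/II-3 un I-1×I-2: jj
J/III-1 un II-1×II-2: jj
⇒ J over [I-1,I-2,II-1,II-2,II-3,III-1]: 4 consistent
T/I-1 aff ·: Tt|TT
T/I-2 aff ·: Tt|TT
T/II-1 ? I-1×I-2: tt|Tt
T/II-2 un ·: tt
T/II-3 aff I-1×I-2: Tt|TT
T/III-1 un II-1×II-2: tt
⇒ T over [I-1,I-2,II-1,II-2,II-3,III-1]: 8 consistent
U/I-1 ? ·: uu|Uu|UU
U/I-2 aff ·: Uu|UU
U/II-1 aff I-1×I-2: Uu|UU
U/II-2 aff ·: Uu|UU
U/II-3 ? I-1×I-2: uu|Uu|UU
U/III-1 aff II-1×II-2: Uu|UU
⇒ U over [I-1,I-2,II-1,II-2,II-3,III-1]: 64 consistent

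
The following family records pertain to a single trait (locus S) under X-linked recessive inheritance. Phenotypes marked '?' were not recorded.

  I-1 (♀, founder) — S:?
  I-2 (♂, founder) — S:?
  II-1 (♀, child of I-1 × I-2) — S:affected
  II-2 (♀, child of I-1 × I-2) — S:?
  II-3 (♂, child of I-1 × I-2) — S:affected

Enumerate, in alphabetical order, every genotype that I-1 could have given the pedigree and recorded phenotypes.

S/I-1 ? ·: X^SX^s|X^sX^s
S/I-2 ? ·: X^sY
S/II-1 aff I-1×I-2: X^sX^s
S/II-2 ? I-1×I-2: X^SX^s|X^sX^s
S/II-3 aff I-1×I-2: X^sY
⇒ S over [I-1,I-2,II-1,II-2,II-3]: 3 consistent

I-1 ∈ {X^SX^s, X^sX^s}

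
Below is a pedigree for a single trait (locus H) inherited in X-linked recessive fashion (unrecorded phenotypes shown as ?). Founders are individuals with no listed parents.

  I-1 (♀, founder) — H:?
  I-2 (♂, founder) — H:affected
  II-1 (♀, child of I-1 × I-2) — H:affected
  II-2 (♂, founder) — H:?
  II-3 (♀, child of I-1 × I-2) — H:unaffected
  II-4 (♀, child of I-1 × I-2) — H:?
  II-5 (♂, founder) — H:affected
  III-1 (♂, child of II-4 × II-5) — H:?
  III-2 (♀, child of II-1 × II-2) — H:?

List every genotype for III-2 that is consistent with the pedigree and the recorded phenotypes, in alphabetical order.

III-2 ∈ {X^HX^h, X^hX^h}

H/I-1 ? ·: X^HX^h
H/I-2 aff ·: X^hY
H/II-1 aff I-1×I-2: X^hX^h
H/II-2 ? ·: X^HY|X^hY
H/II-3 un I-1×I-2: X^HX^h
H/II-4 ? I-1×I-2: X^HX^h|X^hX^h
H/II-5 aff ·: X^hY
H/III-1 ? II-4×II-5: X^HY|X^hY
H/III-2 ? II-1×II-2: X^HX^h|X^hX^h
⇒ H over [I-1,I-2,II-1,II-2,II-3,II-4,II-5,III-1,III-2]: 6 consistent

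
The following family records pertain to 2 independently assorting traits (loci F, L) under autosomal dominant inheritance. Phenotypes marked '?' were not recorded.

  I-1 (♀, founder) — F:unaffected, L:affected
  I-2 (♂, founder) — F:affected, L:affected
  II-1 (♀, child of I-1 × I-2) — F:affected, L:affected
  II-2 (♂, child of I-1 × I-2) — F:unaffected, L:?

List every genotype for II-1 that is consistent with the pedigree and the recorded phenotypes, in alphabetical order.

F/I-1 un ·: ff
F/I-2 aff ·: Ff
F/II-1 aff I-1×I-2: Ff
F/II-2 un I-1×I-2: ff
⇒ F over [I-1,I-2,II-1,II-2]: 1 consistent
L/I-1 aff ·: Ll|LL
L/I-2 aff ·: Ll|LL
L/II-1 aff I-1×I-2: Ll|LL
L/II-2 ? I-1×I-2: ll|Ll|LL
⇒ L over [I-1,I-2,II-1,II-2]: 15 consistent

II-1 ∈ {Ff LL, Ff Ll}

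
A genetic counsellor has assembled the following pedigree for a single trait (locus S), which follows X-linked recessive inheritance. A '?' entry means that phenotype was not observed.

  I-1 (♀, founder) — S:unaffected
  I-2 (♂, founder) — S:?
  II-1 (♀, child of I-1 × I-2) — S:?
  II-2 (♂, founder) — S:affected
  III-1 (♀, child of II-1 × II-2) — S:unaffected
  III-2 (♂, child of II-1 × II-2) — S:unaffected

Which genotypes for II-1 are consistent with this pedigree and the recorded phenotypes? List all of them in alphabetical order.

II-1 ∈ {X^SX^S, X^SX^s}

S/I-1 un ·: X^SX^S|X^SX^s
S/I-2 ? ·: X^SY|X^sY
S/II-1 ? I-1×I-2: X^SX^S|X^SX^s
S/II-2 aff ·: X^sY
S/III-1 un II-1×II-2: X^SX^s
S/III-2 un II-1×II-2: X^SY
⇒ S over [I-1,I-2,II-1,II-2,III-1,III-2]: 5 consistent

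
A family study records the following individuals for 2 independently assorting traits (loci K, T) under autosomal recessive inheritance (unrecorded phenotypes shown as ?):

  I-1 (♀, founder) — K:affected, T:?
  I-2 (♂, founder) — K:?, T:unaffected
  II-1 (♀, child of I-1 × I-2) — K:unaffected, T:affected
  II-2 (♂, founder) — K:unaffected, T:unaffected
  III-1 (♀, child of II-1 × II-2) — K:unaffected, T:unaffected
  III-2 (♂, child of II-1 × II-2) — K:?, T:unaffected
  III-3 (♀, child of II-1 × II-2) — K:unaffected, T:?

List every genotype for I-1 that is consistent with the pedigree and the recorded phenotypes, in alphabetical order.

I-1 ∈ {kk Tt, kk tt}

K/I-1 aff ·: kk
K/I-2 ? ·: KK|Kk
K/II-1 un I-1×I-2: Kk
K/II-2 un ·: KK|Kk
K/III-1 un II-1×II-2: KK|Kk
K/III-2 ? II-1×II-2: KK|Kk|kk
K/III-3 un II-1×II-2: KK|Kk
⇒ K over [I-1,I-2,II-1,II-2,III-1,III-2,III-3]: 40 consistent
T/I-1 ? ·: Tt|tt
T/I-2 un ·: Tt
T/II-1 aff I-1×I-2: tt
T/II-2 un ·: TT|Tt
T/III-1 un II-1×II-2: Tt
T/III-2 un II-1×II-2: Tt
T/III-3 ? II-1×II-2: Tt|tt
⇒ T over [I-1,I-2,II-1,II-2,III-1,III-2,III-3]: 6 consistent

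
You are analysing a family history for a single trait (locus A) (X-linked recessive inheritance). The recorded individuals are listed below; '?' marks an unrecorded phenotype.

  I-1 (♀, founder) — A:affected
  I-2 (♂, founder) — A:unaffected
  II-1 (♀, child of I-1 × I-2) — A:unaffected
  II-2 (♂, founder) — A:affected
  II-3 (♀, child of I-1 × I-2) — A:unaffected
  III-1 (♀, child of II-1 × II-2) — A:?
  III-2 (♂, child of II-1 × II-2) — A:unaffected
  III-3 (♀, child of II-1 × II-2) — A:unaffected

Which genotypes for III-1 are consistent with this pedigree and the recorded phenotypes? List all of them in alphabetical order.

A/I-1 aff ·: X^aX^a
A/I-2 un ·: X^AY
A/II-1 un I-1×I-2: X^AX^a
A/II-2 aff ·: X^aY
A/II-3 un I-1×I-2: X^AX^a
A/III-1 ? II-1×II-2: X^AX^a|X^aX^a
A/III-2 un II-1×II-2: X^AY
A/III-3 un II-1×II-2: X^AX^a
⇒ A over [I-1,I-2,II-1,II-2,II-3,III-1,III-2,III-3]: 2 consistent

III-1 ∈ {X^AX^a, X^aX^a}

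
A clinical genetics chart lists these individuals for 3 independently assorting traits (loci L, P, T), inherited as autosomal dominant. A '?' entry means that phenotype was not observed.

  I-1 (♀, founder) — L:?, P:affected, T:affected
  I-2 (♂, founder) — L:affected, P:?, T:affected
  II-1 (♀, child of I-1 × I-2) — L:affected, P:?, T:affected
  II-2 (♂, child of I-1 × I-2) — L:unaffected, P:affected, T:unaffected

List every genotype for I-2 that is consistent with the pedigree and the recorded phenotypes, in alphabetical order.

I-2 ∈ {Ll PP Tt, Ll Pp Tt, Ll pp Tt}

L/I-1 ? ·: ll|Ll
L/I-2 aff ·: Ll
L/II-1 aff I-1×I-2: Ll|LL
L/II-2 un I-1×I-2: ll
⇒ L over [I-1,I-2,II-1,II-2]: 3 consistent
P/I-1 aff ·: Pp|PP
P/I-2 ? ·: pp|Pp|PP
P/II-1 ? I-1×I-2: pp|Pp|PP
P/II-2 aff I-1×I-2: Pp|PP
⇒ P over [I-1,I-2,II-1,II-2]: 18 consistent
T/I-1 aff ·: Tt
T/I-2 aff ·: Tt
T/II-1 aff I-1×I-2: Tt|TT
T/II-2 un I-1×I-2: tt
⇒ T over [I-1,I-2,II-1,II-2]: 2 consistent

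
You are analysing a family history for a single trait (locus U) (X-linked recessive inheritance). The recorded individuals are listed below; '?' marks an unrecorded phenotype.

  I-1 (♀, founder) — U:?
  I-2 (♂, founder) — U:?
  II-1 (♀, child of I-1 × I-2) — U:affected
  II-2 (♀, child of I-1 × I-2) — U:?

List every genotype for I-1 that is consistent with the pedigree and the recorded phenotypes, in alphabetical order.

U/I-1 ? ·: X^UX^u|X^uX^u
U/I-2 ? ·: X^uY
U/II-1 aff I-1×I-2: X^uX^u
U/II-2 ? I-1×I-2: X^UX^u|X^uX^u
⇒ U over [I-1,I-2,II-1,II-2]: 3 consistent

I-1 ∈ {X^UX^u, X^uX^u}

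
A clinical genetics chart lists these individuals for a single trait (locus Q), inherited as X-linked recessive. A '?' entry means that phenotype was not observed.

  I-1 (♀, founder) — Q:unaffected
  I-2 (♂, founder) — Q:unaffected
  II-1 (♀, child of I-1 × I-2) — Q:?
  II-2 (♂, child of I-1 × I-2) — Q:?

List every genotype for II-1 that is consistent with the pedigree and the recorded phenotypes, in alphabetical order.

Q/I-1 un ·: X^QX^Q|X^QX^q
Q/I-2 un ·: X^QY
Q/II-1 ? I-1×I-2: X^QX^Q|X^QX^q
Q/II-2 ? I-1×I-2: X^QY|X^qY
⇒ Q over [I-1,I-2,II-1,II-2]: 5 consistent

II-1 ∈ {X^QX^Q, X^QX^q}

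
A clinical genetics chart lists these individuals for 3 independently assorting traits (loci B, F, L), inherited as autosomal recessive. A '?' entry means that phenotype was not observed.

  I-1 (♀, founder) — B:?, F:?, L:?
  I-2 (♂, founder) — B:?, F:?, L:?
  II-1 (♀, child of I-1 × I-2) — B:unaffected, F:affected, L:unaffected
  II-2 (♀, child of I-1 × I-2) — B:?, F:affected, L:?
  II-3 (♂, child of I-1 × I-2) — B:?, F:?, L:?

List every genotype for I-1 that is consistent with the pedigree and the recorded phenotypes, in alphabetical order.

I-1 ∈ {BB Ff LL, BB Ff Ll, BB Ff ll, BB ff LL, BB ff Ll, BB ff ll, Bb Ff LL, Bb Ff Ll, Bb Ff ll, Bb ff LL, Bb ff Ll, Bb ff ll, bb Ff LL, bb Ff Ll, bb Ff ll, bb ff LL, bb ff Ll, bb ff ll}

B/I-1 ? ·: BB|Bb|bb
B/I-2 ? ·: BB|Bb|bb
B/II-1 un I-1×I-2: BB|Bb
B/II-2 ? I-1×I-2: BB|Bb|bb
B/II-3 ? I-1×I-2: BB|Bb|bb
⇒ B over [I-1,I-2,II-1,II-2,II-3]: 45 consistent
F/I-1 ? ·: Ff|ff
F/I-2 ? ·: Ff|ff
F/II-1 aff I-1×I-2: ff
F/II-2 aff I-1×I-2: ff
F/II-3 ? I-1×I-2: FF|Ff|ff
⇒ F over [I-1,I-2,II-1,II-2,II-3]: 8 consistent
L/I-1 ? ·: LL|Ll|ll
L/I-2 ? ·: LL|Ll|ll
L/II-1 un I-1×I-2: LL|Ll
L/II-2 ? I-1×I-2: LL|Ll|ll
L/II-3 ? I-1×I-2: LL|Ll|ll
⇒ L over [I-1,I-2,II-1,II-2,II-3]: 45 consistent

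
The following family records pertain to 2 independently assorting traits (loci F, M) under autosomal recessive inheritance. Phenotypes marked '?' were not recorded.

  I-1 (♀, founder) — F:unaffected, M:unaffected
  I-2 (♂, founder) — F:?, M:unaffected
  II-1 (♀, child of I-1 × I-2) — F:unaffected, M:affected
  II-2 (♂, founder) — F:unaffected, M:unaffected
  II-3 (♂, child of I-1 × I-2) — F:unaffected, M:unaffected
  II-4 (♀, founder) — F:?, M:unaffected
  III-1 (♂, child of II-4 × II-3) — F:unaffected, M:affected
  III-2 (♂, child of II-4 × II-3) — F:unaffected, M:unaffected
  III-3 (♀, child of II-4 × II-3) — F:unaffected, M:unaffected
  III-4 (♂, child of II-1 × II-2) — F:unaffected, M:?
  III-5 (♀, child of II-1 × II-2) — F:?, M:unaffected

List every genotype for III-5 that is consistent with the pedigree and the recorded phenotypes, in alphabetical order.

III-5 ∈ {FF Mm, Ff Mm, ff Mm}

F/I-1 un ·: FF|Ff
F/I-2 ? ·: FF|Ff|ff
F/II-1 un I-1×I-2: FF|Ff
F/II-2 un ·: FF|Ff
F/II-3 un I-1×I-2: FF|Ff
F/II-4 ? ·: FF|Ff|ff
F/III-1 un II-4×II-3: FF|Ff
F/III-2 un II-4×II-3: FF|Ff
F/III-3 un II-4×II-3: FF|Ff
F/III-4 un II-1×II-2: FF|Ff
F/III-5 ? II-1×II-2: FF|Ff|ff
⇒ F over [I-1,I-2,II-1,II-2,II-3,II-4,III-1,III-2,III-3,III-4,III-5]: 1605 consistent
M/I-1 un ·: Mm
M/I-2 un ·: Mm
M/II-1 aff I-1×I-2: mm
M/II-2 un ·: MM|Mm
M/II-3 un I-1×I-2: Mm
M/II-4 un ·: Mm
M/III-1 aff II-4×II-3: mm
M/III-2 un II-4×II-3: MM|Mm
M/III-3 un II-4×II-3: MM|Mm
M/III-4 ? II-1×II-2: Mm|mm
M/III-5 un II-1×II-2: Mm
⇒ M over [I-1,I-2,II-1,II-2,II-3,II-4,III-1,III-2,III-3,III-4,III-5]: 12 consistent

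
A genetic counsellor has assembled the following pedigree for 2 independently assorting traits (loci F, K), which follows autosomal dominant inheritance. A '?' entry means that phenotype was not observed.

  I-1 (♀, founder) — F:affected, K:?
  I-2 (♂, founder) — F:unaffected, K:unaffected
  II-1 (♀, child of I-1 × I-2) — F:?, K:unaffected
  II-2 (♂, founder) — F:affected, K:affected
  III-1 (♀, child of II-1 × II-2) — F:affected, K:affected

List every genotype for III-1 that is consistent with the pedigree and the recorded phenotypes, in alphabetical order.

III-1 ∈ {FF Kk, Ff Kk}

F/I-1 aff ·: Ff|FF
F/I-2 un ·: ff
F/II-1 ? I-1×I-2: ff|Ff
F/II-2 aff ·: Ff|FF
F/III-1 aff II-1×II-2: Ff|FF
⇒ F over [I-1,I-2,II-1,II-2,III-1]: 10 consistent
K/I-1 ? ·: kk|Kk
K/I-2 un ·: kk
K/II-1 un I-1×I-2: kk
K/II-2 aff ·: Kk|KK
K/III-1 aff II-1×II-2: Kk
⇒ K over [I-1,I-2,II-1,II-2,III-1]: 4 consistent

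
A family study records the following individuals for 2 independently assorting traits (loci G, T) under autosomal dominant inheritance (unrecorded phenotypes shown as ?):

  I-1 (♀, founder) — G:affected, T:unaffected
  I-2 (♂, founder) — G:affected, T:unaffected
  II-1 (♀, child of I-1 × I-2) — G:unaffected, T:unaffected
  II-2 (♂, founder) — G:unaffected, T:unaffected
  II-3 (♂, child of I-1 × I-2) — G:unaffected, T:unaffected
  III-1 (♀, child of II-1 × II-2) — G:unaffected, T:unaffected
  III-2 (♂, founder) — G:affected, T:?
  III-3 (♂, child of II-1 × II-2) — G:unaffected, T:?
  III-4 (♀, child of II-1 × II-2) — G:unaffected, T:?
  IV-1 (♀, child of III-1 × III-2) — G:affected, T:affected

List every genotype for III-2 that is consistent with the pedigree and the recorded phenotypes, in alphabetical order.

III-2 ∈ {GG TT, GG Tt, Gg TT, Gg Tt}

G/I-1 aff ·: Gg
G/I-2 aff ·: Gg
G/II-1 un I-1×I-2: gg
G/II-2 un ·: gg
G/II-3 un I-1×I-2: gg
G/III-1 un II-1×II-2: gg
G/III-2 aff ·: Gg|GG
G/III-3 un II-1×II-2: gg
G/III-4 un II-1×II-2: gg
G/IV-1 aff III-1×III-2: Gg
⇒ G over [I-1,I-2,II-1,II-2,II-3,III-1,III-2,III-3,III-4,IV-1]: 2 consistent
T/I-1 un ·: tt
T/I-2 un ·: tt
T/II-1 un I-1×I-2: tt
T/II-2 un ·: tt
T/II-3 un I-1×I-2: tt
T/III-1 un II-1×II-2: tt
T/III-2 ? ·: Tt|TT
T/III-3 ? II-1×II-2: tt
T/III-4 ? II-1×II-2: tt
T/IV-1 aff III-1×III-2: Tt
⇒ T over [I-1,I-2,II-1,II-2,II-3,III-1,III-2,III-3,III-4,IV-1]: 2 consistent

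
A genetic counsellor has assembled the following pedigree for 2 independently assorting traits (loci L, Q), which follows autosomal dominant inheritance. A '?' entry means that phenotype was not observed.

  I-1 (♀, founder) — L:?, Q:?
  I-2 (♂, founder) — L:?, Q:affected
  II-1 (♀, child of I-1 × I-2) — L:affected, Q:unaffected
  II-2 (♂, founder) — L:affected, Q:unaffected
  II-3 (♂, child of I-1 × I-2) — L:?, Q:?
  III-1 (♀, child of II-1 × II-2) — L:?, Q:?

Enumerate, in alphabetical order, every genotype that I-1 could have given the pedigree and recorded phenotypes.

I-1 ∈ {LL Qq, LL qq, Ll Qq, Ll qq, ll Qq, ll qq}

L/I-1 ? ·: ll|Ll|LL
L/I-2 ? ·: ll|Ll|LL
L/II-1 aff I-1×I-2: Ll|LL
L/II-2 aff ·: Ll|LL
L/II-3 ? I-1×I-2: ll|Ll|LL
L/III-1 ? II-1×II-2: ll|Ll|LL
⇒ L over [I-1,I-2,II-1,II-2,II-3,III-1]: 89 consistent
Q/I-1 ? ·: qq|Qq
Q/I-2 aff ·: Qq
Q/II-1 un I-1×I-2: qq
Q/II-2 un ·: qq
Q/II-3 ? I-1×I-2: qq|Qq|QQ
Q/III-1 ? II-1×II-2: qq
⇒ Q over [I-1,I-2,II-1,II-2,II-3,III-1]: 5 consistent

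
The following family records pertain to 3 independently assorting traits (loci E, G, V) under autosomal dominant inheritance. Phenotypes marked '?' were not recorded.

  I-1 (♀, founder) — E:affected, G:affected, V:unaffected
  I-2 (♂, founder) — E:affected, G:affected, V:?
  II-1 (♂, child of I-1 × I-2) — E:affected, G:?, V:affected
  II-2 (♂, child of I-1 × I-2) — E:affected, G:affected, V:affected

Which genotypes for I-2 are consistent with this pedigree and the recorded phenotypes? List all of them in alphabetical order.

E/I-1 aff ·: Ee|EE
E/I-2 aff ·: Ee|EE
E/II-1 aff I-1×I-2: Ee|EE
E/II-2 aff I-1×I-2: Ee|EE
⇒ E over [I-1,I-2,II-1,II-2]: 13 consistent
G/I-1 aff ·: Gg|GG
G/I-2 aff ·: Gg|GG
G/II-1 ? I-1×I-2: gg|Gg|GG
G/II-2 aff I-1×I-2: Gg|GG
⇒ G over [I-1,I-2,II-1,II-2]: 15 consistent
V/I-1 un ·: vv
V/I-2 ? ·: Vv|VV
V/II-1 aff I-1×I-2: Vv
V/II-2 aff I-1×I-2: Vv
⇒ V over [I-1,I-2,II-1,II-2]: 2 consistent

I-2 ∈ {EE GG VV, EE GG Vv, EE Gg VV, EE Gg Vv, Ee GG VV, Ee GG Vv, Ee Gg VV, Ee Gg Vv}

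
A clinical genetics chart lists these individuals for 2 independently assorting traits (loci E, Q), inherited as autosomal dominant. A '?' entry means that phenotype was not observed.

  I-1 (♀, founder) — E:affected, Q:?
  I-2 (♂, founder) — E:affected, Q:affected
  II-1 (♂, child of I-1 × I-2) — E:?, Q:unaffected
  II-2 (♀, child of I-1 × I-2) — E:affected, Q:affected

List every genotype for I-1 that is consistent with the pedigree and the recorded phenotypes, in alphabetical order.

E/I-1 aff ·: Ee|EE
E/I-2 aff ·: Ee|EE
E/II-1 ? I-1×I-2: ee|Ee|EE
E/II-2 aff I-1×I-2: Ee|EE
⇒ E over [I-1,I-2,II-1,II-2]: 15 consistent
Q/I-1 ? ·: qq|Qq
Q/I-2 aff ·: Qq
Q/II-1 un I-1×I-2: qq
Q/II-2 aff I-1×I-2: Qq|QQ
⇒ Q over [I-1,I-2,II-1,II-2]: 3 consistent

I-1 ∈ {EE Qq, EE qq, Ee Qq, Ee qq}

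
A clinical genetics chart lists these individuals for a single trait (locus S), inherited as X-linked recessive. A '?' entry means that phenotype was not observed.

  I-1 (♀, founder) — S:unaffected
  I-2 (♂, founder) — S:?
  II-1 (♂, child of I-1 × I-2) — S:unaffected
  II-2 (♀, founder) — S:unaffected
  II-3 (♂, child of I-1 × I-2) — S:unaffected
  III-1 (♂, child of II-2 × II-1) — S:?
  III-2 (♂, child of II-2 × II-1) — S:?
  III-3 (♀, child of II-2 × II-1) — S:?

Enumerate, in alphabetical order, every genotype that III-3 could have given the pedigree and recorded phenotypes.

S/I-1 un ·: X^SX^S|X^SX^s
S/I-2 ? ·: X^SY|X^sY
S/II-1 un I-1×I-2: X^SY
S/II-2 un ·: X^SX^S|X^SX^s
S/II-3 un I-1×I-2: X^SY
S/III-1 ? II-2×II-1: X^SY|X^sY
S/III-2 ? II-2×II-1: X^SY|X^sY
S/III-3 ? II-2×II-1: X^SX^S|X^SX^s
⇒ S over [I-1,I-2,II-1,II-2,II-3,III-1,III-2,III-3]: 36 consistent

III-3 ∈ {X^SX^S, X^SX^s}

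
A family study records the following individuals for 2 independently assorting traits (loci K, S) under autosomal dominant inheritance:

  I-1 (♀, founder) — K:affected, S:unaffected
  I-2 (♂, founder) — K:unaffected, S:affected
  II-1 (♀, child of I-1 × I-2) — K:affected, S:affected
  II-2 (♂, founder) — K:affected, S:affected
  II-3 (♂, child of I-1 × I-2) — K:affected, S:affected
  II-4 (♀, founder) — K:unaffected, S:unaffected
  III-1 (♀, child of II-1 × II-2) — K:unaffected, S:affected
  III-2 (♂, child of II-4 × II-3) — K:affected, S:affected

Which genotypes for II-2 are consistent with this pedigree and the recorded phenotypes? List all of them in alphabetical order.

K/I-1 aff ·: Kk|KK
K/I-2 un ·: kk
K/II-1 aff I-1×I-2: Kk
K/II-2 aff ·: Kk
K/II-3 aff I-1×I-2: Kk
K/II-4 un ·: kk
K/III-1 un II-1×II-2: kk
K/III-2 aff II-4×II-3: Kk
⇒ K over [I-1,I-2,II-1,II-2,II-3,II-4,III-1,III-2]: 2 consistent
S/I-1 un ·: ss
S/I-2 aff ·: Ss|SS
S/II-1 aff I-1×I-2: Ss
S/II-2 aff ·: Ss|SS
S/II-3 aff I-1×I-2: Ss
S/II-4 un ·: ss
S/III-1 aff II-1×II-2: Ss|SS
S/III-2 aff II-4×II-3: Ss
⇒ S over [I-1,I-2,II-1,II-2,II-3,II-4,III-1,III-2]: 8 consistent

II-2 ∈ {Kk SS, Kk Ss}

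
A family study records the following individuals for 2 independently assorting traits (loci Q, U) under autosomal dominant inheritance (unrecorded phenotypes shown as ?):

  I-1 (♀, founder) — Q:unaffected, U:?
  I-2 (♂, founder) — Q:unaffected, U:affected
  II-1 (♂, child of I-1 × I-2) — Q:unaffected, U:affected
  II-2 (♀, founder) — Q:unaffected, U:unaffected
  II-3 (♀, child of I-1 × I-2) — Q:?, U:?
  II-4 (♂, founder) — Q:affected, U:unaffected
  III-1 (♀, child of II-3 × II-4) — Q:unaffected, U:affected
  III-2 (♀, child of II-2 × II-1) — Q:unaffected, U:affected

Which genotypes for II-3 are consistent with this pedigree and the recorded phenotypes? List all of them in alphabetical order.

Q/I-1 un ·: qq
Q/I-2 un ·: qq
Q/II-1 un I-1×I-2: qq
Q/II-2 un ·: qq
Q/II-3 ? I-1×I-2: qq
Q/II-4 aff ·: Qq
Q/III-1 un II-3×II-4: qq
Q/III-2 un II-2×II-1: qq
⇒ Q over [I-1,I-2,II-1,II-2,II-3,II-4,III-1,III-2]: 1 consistent
U/I-1 ? ·: uu|Uu|UU
U/I-2 aff ·: Uu|UU
U/II-1 aff I-1×I-2: Uu|UU
U/II-2 un ·: uu
U/II-3 ? I-1×I-2: Uu|UU
U/II-4 un ·: uu
U/III-1 aff II-3×II-4: Uu
U/III-2 aff II-2×II-1: Uu
⇒ U over [I-1,I-2,II-1,II-2,II-3,II-4,III-1,III-2]: 15 consistent

II-3 ∈ {qq UU, qq Uu}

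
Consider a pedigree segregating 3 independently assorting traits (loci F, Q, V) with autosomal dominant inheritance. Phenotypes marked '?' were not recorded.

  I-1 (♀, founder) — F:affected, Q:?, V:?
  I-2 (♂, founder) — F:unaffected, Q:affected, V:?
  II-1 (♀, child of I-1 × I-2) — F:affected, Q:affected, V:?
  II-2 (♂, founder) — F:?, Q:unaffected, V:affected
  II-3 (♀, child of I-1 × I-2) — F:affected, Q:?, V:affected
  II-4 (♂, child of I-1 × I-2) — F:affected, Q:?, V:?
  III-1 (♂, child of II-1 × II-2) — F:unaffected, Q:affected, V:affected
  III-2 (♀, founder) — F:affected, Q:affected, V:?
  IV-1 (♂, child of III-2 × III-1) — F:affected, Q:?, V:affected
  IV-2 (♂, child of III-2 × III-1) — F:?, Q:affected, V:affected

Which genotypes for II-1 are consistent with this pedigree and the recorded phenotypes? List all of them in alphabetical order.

F/I-1 aff ·: Ff|FF
F/I-2 un ·: ff
F/II-1 aff I-1×I-2: Ff
F/II-2 ? ·: ff|Ff
F/II-3 aff I-1×I-2: Ff
F/II-4 aff I-1×I-2: Ff
F/III-1 un II-1×II-2: ff
F/III-2 aff ·: Ff|FF
F/IV-1 aff III-2×III-1: Ff
F/IV-2 ? III-2×III-1: ff|Ff
⇒ F over [I-1,I-2,II-1,II-2,II-3,II-4,III-1,III-2,IV-1,IV-2]: 12 consistent
Q/I-1 ? ·: qq|Qq|QQ
Q/I-2 aff ·: Qq|QQ
Q/II-1 aff I-1×I-2: Qq|QQ
Q/II-2 un ·: qq
Q/II-3 ? I-1×I-2: qq|Qq|QQ
Q/II-4 ? I-1×I-2: qq|Qq|QQ
Q/III-1 aff II-1×II-2: Qq
Q/III-2 aff ·: Qq|QQ
Q/IV-1 ? III-2×III-1: qq|Qq|QQ
Q/IV-2 aff III-2×III-1: Qq|QQ
⇒ Q over [I-1,I-2,II-1,II-2,II-3,II-4,III-1,III-2,IV-1,IV-2]: 400 consistent
V/I-1 ? ·: vv|Vv|VV
V/I-2 ? ·: vv|Vv|VV
V/II-1 ? I-1×I-2: vv|Vv|VV
V/II-2 aff ·: Vv|VV
V/II-3 aff I-1×I-2: Vv|VV
V/II-4 ? I-1×I-2: vv|Vv|VV
V/III-1 aff II-1×II-2: Vv|VV
V/III-2 ? ·: vv|Vv|VV
V/IV-1 aff III-2×III-1: Vv|VV
V/IV-2 aff III-2×III-1: Vv|VV
⇒ V over [I-1,I-2,II-1,II-2,II-3,II-4,III-1,III-2,IV-1,IV-2]: 1095 consistent

II-1 ∈ {Ff QQ VV, Ff QQ Vv, Ff QQ vv, Ff Qq VV, Ff Qq Vv, Ff Qq vv}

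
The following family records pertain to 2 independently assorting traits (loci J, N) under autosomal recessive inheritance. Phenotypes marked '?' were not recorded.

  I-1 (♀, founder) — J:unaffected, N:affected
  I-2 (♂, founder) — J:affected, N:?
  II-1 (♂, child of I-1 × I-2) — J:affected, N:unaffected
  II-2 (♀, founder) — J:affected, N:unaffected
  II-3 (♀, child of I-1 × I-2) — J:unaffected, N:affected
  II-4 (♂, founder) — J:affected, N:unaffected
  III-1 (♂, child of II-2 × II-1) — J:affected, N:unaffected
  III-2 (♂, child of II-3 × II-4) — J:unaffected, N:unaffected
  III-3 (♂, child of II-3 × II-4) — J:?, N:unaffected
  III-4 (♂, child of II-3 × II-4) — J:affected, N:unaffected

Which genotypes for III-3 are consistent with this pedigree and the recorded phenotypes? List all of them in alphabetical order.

J/I-1 un ·: Jj
J/I-2 aff ·: jj
J/II-1 aff I-1×I-2: jj
J/II-2 aff ·: jj
J/II-3 un I-1×I-2: Jj
J/II-4 aff ·: jj
J/III-1 aff II-2×II-1: jj
J/III-2 un II-3×II-4: Jj
J/III-3 ? II-3×II-4: Jj|jj
J/III-4 aff II-3×II-4: jj
⇒ J over [I-1,I-2,II-1,II-2,II-3,II-4,III-1,III-2,III-3,III-4]: 2 consistent
N/I-1 aff ·: nn
N/I-2 ? ·: Nn
N/II-1 un I-1×I-2: Nn
N/II-2 un ·: NN|Nn
N/II-3 aff I-1×I-2: nn
N/II-4 un ·: NN|Nn
N/III-1 un II-2×II-1: NN|Nn
N/III-2 un II-3×II-4: Nn
N/III-3 un II-3×II-4: Nn
N/III-4 un II-3×II-4: Nn
⇒ N over [I-1,I-2,II-1,II-2,II-3,II-4,III-1,III-2,III-3,III-4]: 8 consistent

III-3 ∈ {Jj Nn, jj Nn}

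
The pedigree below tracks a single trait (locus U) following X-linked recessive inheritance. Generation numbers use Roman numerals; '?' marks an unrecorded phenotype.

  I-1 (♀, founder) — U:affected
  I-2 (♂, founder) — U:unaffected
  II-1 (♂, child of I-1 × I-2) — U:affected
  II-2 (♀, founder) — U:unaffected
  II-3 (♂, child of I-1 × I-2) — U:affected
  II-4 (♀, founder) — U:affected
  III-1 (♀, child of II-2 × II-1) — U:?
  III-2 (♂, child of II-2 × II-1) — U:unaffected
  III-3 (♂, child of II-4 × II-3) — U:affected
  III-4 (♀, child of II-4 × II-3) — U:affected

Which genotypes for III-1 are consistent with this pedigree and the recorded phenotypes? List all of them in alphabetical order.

III-1 ∈ {X^UX^u, X^uX^u}

U/I-1 aff ·: X^uX^u
U/I-2 un ·: X^UY
U/II-1 aff I-1×I-2: X^uY
U/II-2 un ·: X^UX^U|X^UX^u
U/II-3 aff I-1×I-2: X^uY
U/II-4 aff ·: X^uX^u
U/III-1 ? II-2×II-1: X^UX^u|X^uX^u
U/III-2 un II-2×II-1: X^UY
U/III-3 aff II-4×II-3: X^uY
U/III-4 aff II-4×II-3: X^uX^u
⇒ U over [I-1,I-2,II-1,II-2,II-3,II-4,III-1,III-2,III-3,III-4]: 3 consistent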